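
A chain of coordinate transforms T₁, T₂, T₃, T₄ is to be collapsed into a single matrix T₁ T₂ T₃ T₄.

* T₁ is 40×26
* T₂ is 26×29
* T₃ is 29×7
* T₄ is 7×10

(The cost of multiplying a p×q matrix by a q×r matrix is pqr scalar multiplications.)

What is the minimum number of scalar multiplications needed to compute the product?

15358

Adjacent pairs: T₁T₂ = 40·26·29 = 30160; T₂T₃ = 26·29·7 = 5278; T₃T₄ = 29·7·10 = 2030.
Length 3: T₁..T₃: k=1: 0+5278+40·26·7=12558; k=2: 30160+0+40·29·7=38280 → min 12558 | T₂..T₄: k=2: 0+2030+26·29·10=9570; k=3: 5278+0+26·7·10=7098 → min 7098.
Length 4: T₁..T₄: k=1: 0+7098+40·26·10=17498; k=2: 30160+2030+40·29·10=43790; k=3: 12558+0+40·7·10=15358 → min 15358.
Optimal order: ((T₁ (T₂ T₃)) T₄) with cost 15358.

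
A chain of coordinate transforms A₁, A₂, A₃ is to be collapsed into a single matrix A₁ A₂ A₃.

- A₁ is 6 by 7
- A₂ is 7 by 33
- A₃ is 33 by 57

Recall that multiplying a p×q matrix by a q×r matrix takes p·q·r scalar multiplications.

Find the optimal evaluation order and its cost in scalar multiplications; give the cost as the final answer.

(A₁ (A₂ A₃)): cost 15561.
((A₁ A₂) A₃): cost 12672.
Optimal: ((A₁ A₂) A₃) with cost 12672.

12672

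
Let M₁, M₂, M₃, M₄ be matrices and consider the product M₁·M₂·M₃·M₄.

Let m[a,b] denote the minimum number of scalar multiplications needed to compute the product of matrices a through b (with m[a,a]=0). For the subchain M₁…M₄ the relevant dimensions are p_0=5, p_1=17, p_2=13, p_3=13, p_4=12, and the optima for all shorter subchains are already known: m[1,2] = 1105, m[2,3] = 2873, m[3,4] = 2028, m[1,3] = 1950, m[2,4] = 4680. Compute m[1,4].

m[1,4] = min over k∈[1,3] of m[1,k]+m[k+1,4]+p_{0}·p_k·p_{4}.
k=1: 0 + 4680 + 5·17·12 = 5700; k=2: 1105 + 2028 + 5·13·12 = 3913; k=3: 1950 + 0 + 5·13·12 = 2730.
Minimum: 2730 at k=3.

2730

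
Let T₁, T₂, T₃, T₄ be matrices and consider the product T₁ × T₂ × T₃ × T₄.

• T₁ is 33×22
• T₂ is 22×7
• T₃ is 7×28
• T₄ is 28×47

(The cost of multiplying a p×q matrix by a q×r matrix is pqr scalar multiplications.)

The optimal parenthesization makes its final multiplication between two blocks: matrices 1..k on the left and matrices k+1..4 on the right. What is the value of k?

2

Adjacent pairs: T₁T₂ = 33·22·7 = 5082; T₂T₃ = 22·7·28 = 4312; T₃T₄ = 7·28·47 = 9212.
Length 3: T₁..T₃: k=1: 0+4312+33·22·28=24640; k=2: 5082+0+33·7·28=11550 → min 11550 | T₂..T₄: k=2: 0+9212+22·7·47=16450; k=3: 4312+0+22·28·47=33264 → min 16450.
Top-level splits: k=1: (T₁..T₁)·(T₂..T₄) → 0+16450+33·22·47 = 50572; k=2: (T₁..T₂)·(T₃..T₄) → 5082+9212+33·7·47 = 25151; k=3: (T₁..T₃)·(T₄..T₄) → 11550+0+33·28·47 = 54978.
Best split is after T₂, i.e. k = 2.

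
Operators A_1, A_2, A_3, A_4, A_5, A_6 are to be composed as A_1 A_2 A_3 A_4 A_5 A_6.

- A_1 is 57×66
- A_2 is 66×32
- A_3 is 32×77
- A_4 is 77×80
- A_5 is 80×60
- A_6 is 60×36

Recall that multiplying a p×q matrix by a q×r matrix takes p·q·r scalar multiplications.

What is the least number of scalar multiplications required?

Adjacent pairs: A_1A_2 = 57·66·32 = 120384; A_2A_3 = 66·32·77 = 162624; A_3A_4 = 32·77·80 = 197120; A_4A_5 = 77·80·60 = 369600; A_5A_6 = 80·60·36 = 172800.
Length 3: A_1..A_3: k=1: 0+162624+57·66·77=452298; k=2: 120384+0+57·32·77=260832 → min 260832 | A_2..A_4: k=2: 0+197120+66·32·80=366080; k=3: 162624+0+66·77·80=569184 → min 366080 | A_3..A_5: k=3: 0+369600+32·77·60=517440; k=4: 197120+0+32·80·60=350720 → min 350720 | A_4..A_6: k=4: 0+172800+77·80·36=394560; k=5: 369600+0+77·60·36=535920 → min 394560.
Length 4: A_1..A_4: k=1: 0+366080+57·66·80=667040; k=2: 120384+197120+57·32·80=463424; k=3: 260832+0+57·77·80=611952 → min 463424 | A_2..A_5: k=2: 0+350720+66·32·60=477440; k=3: 162624+369600+66·77·60=837144; k=4: 366080+0+66·80·60=682880 → min 477440 | A_3..A_6: k=3: 0+394560+32·77·36=483264; k=4: 197120+172800+32·80·36=462080; k=5: 350720+0+32·60·36=419840 → min 419840.
Length 5: A_1..A_5: k=1: 0+477440+57·66·60=703160; k=2: 120384+350720+57·32·60=580544; k=3: 260832+369600+57·77·60=893772; k=4: 463424+0+57·80·60=737024 → min 580544 | A_2..A_6: k=2: 0+419840+66·32·36=495872; k=3: 162624+394560+66·77·36=740136; k=4: 366080+172800+66·80·36=728960; k=5: 477440+0+66·60·36=620000 → min 495872.
Length 6: A_1..A_6: k=1: 0+495872+57·66·36=631304; k=2: 120384+419840+57·32·36=605888; k=3: 260832+394560+57·77·36=813396; k=4: 463424+172800+57·80·36=800384; k=5: 580544+0+57·60·36=703664 → min 605888.
Optimal order: ((A_1 A_2) (((A_3 A_4) A_5) A_6)) with cost 605888.

605888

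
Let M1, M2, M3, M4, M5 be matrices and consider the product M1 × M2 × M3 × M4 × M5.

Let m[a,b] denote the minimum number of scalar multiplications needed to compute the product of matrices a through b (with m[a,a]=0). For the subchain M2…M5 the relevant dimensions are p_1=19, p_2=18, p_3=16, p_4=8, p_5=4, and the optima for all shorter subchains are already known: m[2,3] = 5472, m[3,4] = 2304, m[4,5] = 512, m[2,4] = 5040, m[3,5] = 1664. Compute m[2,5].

3032

m[2,5] = min over k∈[2,4] of m[2,k]+m[k+1,5]+p_{1}·p_k·p_{5}.
k=2: 0 + 1664 + 19·18·4 = 3032; k=3: 5472 + 512 + 19·16·4 = 7200; k=4: 5040 + 0 + 19·8·4 = 5648.
Minimum: 3032 at k=2.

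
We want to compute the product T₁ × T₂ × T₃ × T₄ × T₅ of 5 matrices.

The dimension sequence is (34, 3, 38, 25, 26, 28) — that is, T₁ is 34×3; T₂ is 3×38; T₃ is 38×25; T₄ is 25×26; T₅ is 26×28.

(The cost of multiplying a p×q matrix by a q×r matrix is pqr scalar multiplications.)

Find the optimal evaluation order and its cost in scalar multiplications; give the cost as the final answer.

Adjacent pairs: T₁T₂ = 34·3·38 = 3876; T₂T₃ = 3·38·25 = 2850; T₃T₄ = 38·25·26 = 24700; T₄T₅ = 25·26·28 = 18200.
Length 3: T₁..T₃: k=1: 0+2850+34·3·25=5400; k=2: 3876+0+34·38·25=36176 → min 5400 | T₂..T₄: k=2: 0+24700+3·38·26=27664; k=3: 2850+0+3·25·26=4800 → min 4800 | T₃..T₅: k=3: 0+18200+38·25·28=44800; k=4: 24700+0+38·26·28=52364 → min 44800.
Length 4: T₁..T₄: k=1: 0+4800+34·3·26=7452; k=2: 3876+24700+34·38·26=62168; k=3: 5400+0+34·25·26=27500 → min 7452 | T₂..T₅: k=2: 0+44800+3·38·28=47992; k=3: 2850+18200+3·25·28=23150; k=4: 4800+0+3·26·28=6984 → min 6984.
Length 5: T₁..T₅: k=1: 0+6984+34·3·28=9840; k=2: 3876+44800+34·38·28=84852; k=3: 5400+18200+34·25·28=47400; k=4: 7452+0+34·26·28=32204 → min 9840.
Optimal parenthesization: (T₁ × (((T₂ × T₃) × T₄) × T₅)) with cost 9840.

9840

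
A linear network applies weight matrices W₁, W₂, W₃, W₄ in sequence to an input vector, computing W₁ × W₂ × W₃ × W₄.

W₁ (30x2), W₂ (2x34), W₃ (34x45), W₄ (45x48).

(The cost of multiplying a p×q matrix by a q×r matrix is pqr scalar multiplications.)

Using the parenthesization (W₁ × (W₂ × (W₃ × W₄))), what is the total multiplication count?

(W₃ × W₄): 34×45 by 45×48 → 34×48, cost 34·45·48 = 73440
(W₂ × (W₃ × W₄)): 2×34 by 34×48 → 2×48, cost 2·34·48 = 3264; cumulative 76704
(W₁ × (W₂ × (W₃ × W₄))): 30×2 by 2×48 → 30×48, cost 30·2·48 = 2880; cumulative 79584
Total: 79584 scalar multiplications.

79584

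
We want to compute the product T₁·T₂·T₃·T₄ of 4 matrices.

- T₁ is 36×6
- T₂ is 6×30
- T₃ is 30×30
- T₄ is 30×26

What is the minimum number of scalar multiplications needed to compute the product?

15696

Adjacent pairs: T₁T₂ = 36·6·30 = 6480; T₂T₃ = 6·30·30 = 5400; T₃T₄ = 30·30·26 = 23400.
Length 3: T₁..T₃: k=1: 0+5400+36·6·30=11880; k=2: 6480+0+36·30·30=38880 → min 11880 | T₂..T₄: k=2: 0+23400+6·30·26=28080; k=3: 5400+0+6·30·26=10080 → min 10080.
Length 4: T₁..T₄: k=1: 0+10080+36·6·26=15696; k=2: 6480+23400+36·30·26=57960; k=3: 11880+0+36·30·26=39960 → min 15696.
Optimal order: (T₁·((T₂·T₃)·T₄)) with cost 15696.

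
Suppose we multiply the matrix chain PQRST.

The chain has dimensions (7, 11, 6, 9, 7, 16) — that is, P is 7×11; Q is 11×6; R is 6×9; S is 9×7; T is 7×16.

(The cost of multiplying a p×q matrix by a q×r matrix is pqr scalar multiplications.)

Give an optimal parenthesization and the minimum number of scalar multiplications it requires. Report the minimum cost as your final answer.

Adjacent pairs: PQ = 7·11·6 = 462; QR = 11·6·9 = 594; RS = 6·9·7 = 378; ST = 9·7·16 = 1008.
Length 3: P..R: k=1: 0+594+7·11·9=1287; k=2: 462+0+7·6·9=840 → min 840 | Q..S: k=2: 0+378+11·6·7=840; k=3: 594+0+11·9·7=1287 → min 840 | R..T: k=3: 0+1008+6·9·16=1872; k=4: 378+0+6·7·16=1050 → min 1050.
Length 4: P..S: k=1: 0+840+7·11·7=1379; k=2: 462+378+7·6·7=1134; k=3: 840+0+7·9·7=1281 → min 1134 | Q..T: k=2: 0+1050+11·6·16=2106; k=3: 594+1008+11·9·16=3186; k=4: 840+0+11·7·16=2072 → min 2072.
Length 5: P..T: k=1: 0+2072+7·11·16=3304; k=2: 462+1050+7·6·16=2184; k=3: 840+1008+7·9·16=2856; k=4: 1134+0+7·7·16=1918 → min 1918.
Optimal parenthesization: (((PQ)(RS))T) with cost 1918.

1918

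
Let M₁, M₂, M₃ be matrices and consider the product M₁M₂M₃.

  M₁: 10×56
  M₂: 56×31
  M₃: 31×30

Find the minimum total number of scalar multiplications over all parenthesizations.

26660

Order (M₁(M₂M₃)): (M₂M₃): 56×31 by 31×30 → 56×30, cost 56·31·30 = 52080; (M₁(M₂M₃)): 10×56 by 56×30 → 10×30, cost 10·56·30 = 16800; cumulative 68880. Total 68880.
Order ((M₁M₂)M₃): (M₁M₂): 10×56 by 56×31 → 10×31, cost 10·56·31 = 17360; ((M₁M₂)M₃): 10×31 by 31×30 → 10×30, cost 10·31·30 = 9300; cumulative 26660. Total 26660.
Minimum: 26660.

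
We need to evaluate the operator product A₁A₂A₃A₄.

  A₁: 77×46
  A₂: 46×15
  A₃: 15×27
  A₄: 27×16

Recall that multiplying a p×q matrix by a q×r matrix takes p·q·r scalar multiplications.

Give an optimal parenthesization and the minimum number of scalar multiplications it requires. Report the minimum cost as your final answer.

Adjacent pairs: A₁A₂ = 77·46·15 = 53130; A₂A₃ = 46·15·27 = 18630; A₃A₄ = 15·27·16 = 6480.
Length 3: A₁..A₃: k=1: 0+18630+77·46·27=114264; k=2: 53130+0+77·15·27=84315 → min 84315 | A₂..A₄: k=2: 0+6480+46·15·16=17520; k=3: 18630+0+46·27·16=38502 → min 17520.
Length 4: A₁..A₄: k=1: 0+17520+77·46·16=74192; k=2: 53130+6480+77·15·16=78090; k=3: 84315+0+77·27·16=117579 → min 74192.
Optimal parenthesization: (A₁(A₂(A₃A₄))) with cost 74192.

74192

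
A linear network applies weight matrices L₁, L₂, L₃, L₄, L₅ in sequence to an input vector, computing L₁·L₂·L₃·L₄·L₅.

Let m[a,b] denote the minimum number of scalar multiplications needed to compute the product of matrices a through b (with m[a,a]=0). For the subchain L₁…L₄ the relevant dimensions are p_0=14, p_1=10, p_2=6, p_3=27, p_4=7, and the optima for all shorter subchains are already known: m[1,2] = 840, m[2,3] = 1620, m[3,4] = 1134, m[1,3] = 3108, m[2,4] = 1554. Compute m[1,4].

m[1,4] = min over k∈[1,3] of m[1,k]+m[k+1,4]+p_{0}·p_k·p_{4}.
k=1: 0 + 1554 + 14·10·7 = 2534; k=2: 840 + 1134 + 14·6·7 = 2562; k=3: 3108 + 0 + 14·27·7 = 5754.
Minimum: 2534 at k=1.

2534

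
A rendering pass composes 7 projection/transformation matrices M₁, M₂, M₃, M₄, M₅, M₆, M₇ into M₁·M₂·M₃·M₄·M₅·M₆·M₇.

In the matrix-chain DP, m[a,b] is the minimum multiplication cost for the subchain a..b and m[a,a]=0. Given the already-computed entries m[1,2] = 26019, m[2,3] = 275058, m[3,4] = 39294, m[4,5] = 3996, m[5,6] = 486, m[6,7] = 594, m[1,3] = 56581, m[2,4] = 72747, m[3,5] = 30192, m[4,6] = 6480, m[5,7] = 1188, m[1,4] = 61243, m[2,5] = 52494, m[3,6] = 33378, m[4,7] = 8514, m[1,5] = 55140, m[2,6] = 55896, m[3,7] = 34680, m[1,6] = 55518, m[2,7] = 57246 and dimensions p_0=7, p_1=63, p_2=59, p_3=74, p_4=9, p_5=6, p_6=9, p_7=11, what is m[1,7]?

56196

m[1,7] = min over k∈[1,6] of m[1,k]+m[k+1,7]+p_{0}·p_k·p_{7}.
k=1: 0 + 57246 + 7·63·11 = 62097; k=2: 26019 + 34680 + 7·59·11 = 65242; k=3: 56581 + 8514 + 7·74·11 = 70793; k=4: 61243 + 1188 + 7·9·11 = 63124; k=5: 55140 + 594 + 7·6·11 = 56196; k=6: 55518 + 0 + 7·9·11 = 56211.
Minimum: 56196 at k=5.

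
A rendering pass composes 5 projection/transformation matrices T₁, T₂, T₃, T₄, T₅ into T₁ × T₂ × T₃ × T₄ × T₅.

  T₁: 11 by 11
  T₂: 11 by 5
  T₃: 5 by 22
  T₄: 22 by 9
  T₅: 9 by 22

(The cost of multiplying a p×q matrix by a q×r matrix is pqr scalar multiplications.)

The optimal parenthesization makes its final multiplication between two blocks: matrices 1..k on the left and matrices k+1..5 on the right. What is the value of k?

Adjacent pairs: T₁T₂ = 11·11·5 = 605; T₂T₃ = 11·5·22 = 1210; T₃T₄ = 5·22·9 = 990; T₄T₅ = 22·9·22 = 4356.
Length 3: T₁..T₃: k=1: 0+1210+11·11·22=3872; k=2: 605+0+11·5·22=1815 → min 1815 | T₂..T₄: k=2: 0+990+11·5·9=1485; k=3: 1210+0+11·22·9=3388 → min 1485 | T₃..T₅: k=3: 0+4356+5·22·22=6776; k=4: 990+0+5·9·22=1980 → min 1980.
Length 4: T₁..T₄: k=1: 0+1485+11·11·9=2574; k=2: 605+990+11·5·9=2090; k=3: 1815+0+11·22·9=3993 → min 2090 | T₂..T₅: k=2: 0+1980+11·5·22=3190; k=3: 1210+4356+11·22·22=10890; k=4: 1485+0+11·9·22=3663 → min 3190.
Top-level splits: k=1: (T₁..T₁)·(T₂..T₅) → 0+3190+11·11·22 = 5852; k=2: (T₁..T₂)·(T₃..T₅) → 605+1980+11·5·22 = 3795; k=3: (T₁..T₃)·(T₄..T₅) → 1815+4356+11·22·22 = 11495; k=4: (T₁..T₄)·(T₅..T₅) → 2090+0+11·9·22 = 4268.
Best split is after T₂, i.e. k = 2.

2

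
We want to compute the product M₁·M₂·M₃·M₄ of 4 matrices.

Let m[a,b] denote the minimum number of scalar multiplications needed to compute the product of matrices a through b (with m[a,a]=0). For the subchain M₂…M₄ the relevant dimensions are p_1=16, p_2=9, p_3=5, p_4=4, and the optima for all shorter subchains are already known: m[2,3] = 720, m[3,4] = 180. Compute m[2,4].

756

m[2,4] = min over k∈[2,3] of m[2,k]+m[k+1,4]+p_{1}·p_k·p_{4}.
k=2: 0 + 180 + 16·9·4 = 756; k=3: 720 + 0 + 16·5·4 = 1040.
Minimum: 756 at k=2.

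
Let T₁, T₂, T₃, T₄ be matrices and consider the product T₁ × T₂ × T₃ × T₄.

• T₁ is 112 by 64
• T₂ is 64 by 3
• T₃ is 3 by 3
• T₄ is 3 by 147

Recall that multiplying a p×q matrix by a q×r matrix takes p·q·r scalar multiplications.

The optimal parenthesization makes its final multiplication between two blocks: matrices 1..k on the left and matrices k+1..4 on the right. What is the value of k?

Adjacent pairs: T₁T₂ = 112·64·3 = 21504; T₂T₃ = 64·3·3 = 576; T₃T₄ = 3·3·147 = 1323.
Length 3: T₁..T₃: k=1: 0+576+112·64·3=22080; k=2: 21504+0+112·3·3=22512 → min 22080 | T₂..T₄: k=2: 0+1323+64·3·147=29547; k=3: 576+0+64·3·147=28800 → min 28800.
Top-level splits: k=1: (T₁..T₁)·(T₂..T₄) → 0+28800+112·64·147 = 1082496; k=2: (T₁..T₂)·(T₃..T₄) → 21504+1323+112·3·147 = 72219; k=3: (T₁..T₃)·(T₄..T₄) → 22080+0+112·3·147 = 71472.
Best split is after T₃, i.e. k = 3.

3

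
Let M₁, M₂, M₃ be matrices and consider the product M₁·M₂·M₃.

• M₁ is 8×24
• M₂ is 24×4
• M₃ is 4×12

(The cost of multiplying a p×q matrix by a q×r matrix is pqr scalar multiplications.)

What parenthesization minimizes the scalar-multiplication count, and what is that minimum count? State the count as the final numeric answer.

1152

(M₁·(M₂·M₃)): cost 3456.
((M₁·M₂)·M₃): cost 1152.
Optimal: ((M₁·M₂)·M₃) with cost 1152.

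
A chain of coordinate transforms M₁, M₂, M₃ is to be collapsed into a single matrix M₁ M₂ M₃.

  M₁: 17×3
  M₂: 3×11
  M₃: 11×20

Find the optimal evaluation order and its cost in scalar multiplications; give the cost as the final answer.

(M₁ (M₂ M₃)): cost 1680.
((M₁ M₂) M₃): cost 4301.
Optimal: (M₁ (M₂ M₃)) with cost 1680.

1680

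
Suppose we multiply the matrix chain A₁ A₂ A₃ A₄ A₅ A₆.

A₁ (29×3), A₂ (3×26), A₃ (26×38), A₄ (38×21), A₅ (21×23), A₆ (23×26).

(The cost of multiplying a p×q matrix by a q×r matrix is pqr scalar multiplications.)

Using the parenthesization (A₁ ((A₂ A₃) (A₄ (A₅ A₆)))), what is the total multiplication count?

(A₂ A₃): 3×26 by 26×38 → 3×38, cost 3·26·38 = 2964
(A₅ A₆): 21×23 by 23×26 → 21×26, cost 21·23·26 = 12558
(A₄ (A₅ A₆)): 38×21 by 21×26 → 38×26, cost 38·21·26 = 20748; cumulative 33306
((A₂ A₃) (A₄ (A₅ A₆))): 3×38 by 38×26 → 3×26, cost 3·38·26 = 2964; cumulative 39234
(A₁ ((A₂ A₃) (A₄ (A₅ A₆)))): 29×3 by 3×26 → 29×26, cost 29·3·26 = 2262; cumulative 41496
Total: 41496 scalar multiplications.

41496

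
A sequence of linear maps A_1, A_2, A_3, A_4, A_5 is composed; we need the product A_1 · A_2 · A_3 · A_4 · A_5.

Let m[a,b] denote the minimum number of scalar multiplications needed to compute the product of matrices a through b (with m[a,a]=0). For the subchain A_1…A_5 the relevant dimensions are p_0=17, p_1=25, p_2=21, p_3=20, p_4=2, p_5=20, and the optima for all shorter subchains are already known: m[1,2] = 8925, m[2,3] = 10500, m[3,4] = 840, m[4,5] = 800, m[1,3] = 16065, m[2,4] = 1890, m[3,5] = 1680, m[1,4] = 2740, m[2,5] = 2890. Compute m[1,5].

m[1,5] = min over k∈[1,4] of m[1,k]+m[k+1,5]+p_{0}·p_k·p_{5}.
k=1: 0 + 2890 + 17·25·20 = 11390; k=2: 8925 + 1680 + 17·21·20 = 17745; k=3: 16065 + 800 + 17·20·20 = 23665; k=4: 2740 + 0 + 17·2·20 = 3420.
Minimum: 3420 at k=4.

3420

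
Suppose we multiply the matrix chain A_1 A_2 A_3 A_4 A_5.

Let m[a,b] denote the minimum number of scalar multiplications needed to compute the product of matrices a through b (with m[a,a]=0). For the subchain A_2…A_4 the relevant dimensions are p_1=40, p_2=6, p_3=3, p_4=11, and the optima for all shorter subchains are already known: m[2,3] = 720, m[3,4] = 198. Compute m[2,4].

2040

m[2,4] = min over k∈[2,3] of m[2,k]+m[k+1,4]+p_{1}·p_k·p_{4}.
k=2: 0 + 198 + 40·6·11 = 2838; k=3: 720 + 0 + 40·3·11 = 2040.
Minimum: 2040 at k=3.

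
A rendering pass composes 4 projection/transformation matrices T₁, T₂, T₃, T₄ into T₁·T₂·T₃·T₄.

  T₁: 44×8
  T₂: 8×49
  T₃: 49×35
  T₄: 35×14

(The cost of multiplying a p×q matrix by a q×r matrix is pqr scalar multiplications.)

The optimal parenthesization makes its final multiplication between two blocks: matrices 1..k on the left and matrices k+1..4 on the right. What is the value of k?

1

Adjacent pairs: T₁T₂ = 44·8·49 = 17248; T₂T₃ = 8·49·35 = 13720; T₃T₄ = 49·35·14 = 24010.
Length 3: T₁..T₃: k=1: 0+13720+44·8·35=26040; k=2: 17248+0+44·49·35=92708 → min 26040 | T₂..T₄: k=2: 0+24010+8·49·14=29498; k=3: 13720+0+8·35·14=17640 → min 17640.
Top-level splits: k=1: (T₁..T₁)·(T₂..T₄) → 0+17640+44·8·14 = 22568; k=2: (T₁..T₂)·(T₃..T₄) → 17248+24010+44·49·14 = 71442; k=3: (T₁..T₃)·(T₄..T₄) → 26040+0+44·35·14 = 47600.
Best split is after T₁, i.e. k = 1.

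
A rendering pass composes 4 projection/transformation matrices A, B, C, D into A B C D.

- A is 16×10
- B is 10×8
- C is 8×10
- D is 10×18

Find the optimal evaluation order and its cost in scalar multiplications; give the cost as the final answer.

5024

Adjacent pairs: AB = 16·10·8 = 1280; BC = 10·8·10 = 800; CD = 8·10·18 = 1440.
Length 3: A..C: k=1: 0+800+16·10·10=2400; k=2: 1280+0+16·8·10=2560 → min 2400 | B..D: k=2: 0+1440+10·8·18=2880; k=3: 800+0+10·10·18=2600 → min 2600.
Length 4: A..D: k=1: 0+2600+16·10·18=5480; k=2: 1280+1440+16·8·18=5024; k=3: 2400+0+16·10·18=5280 → min 5024.
Optimal parenthesization: ((A B) (C D)) with cost 5024.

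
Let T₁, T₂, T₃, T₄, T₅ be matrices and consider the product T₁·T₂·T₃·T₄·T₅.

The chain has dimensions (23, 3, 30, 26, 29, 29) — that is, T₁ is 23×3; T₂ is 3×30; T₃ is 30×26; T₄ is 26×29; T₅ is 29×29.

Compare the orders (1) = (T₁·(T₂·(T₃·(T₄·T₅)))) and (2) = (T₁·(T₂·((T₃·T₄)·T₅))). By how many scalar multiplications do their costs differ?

Order (1) = (T₁·(T₂·(T₃·(T₄·T₅)))): (T₄·T₅): 26×29 by 29×29 → 26×29, cost 26·29·29 = 21866; (T₃·(T₄·T₅)): 30×26 by 26×29 → 30×29, cost 30·26·29 = 22620; cumulative 44486; (T₂·(T₃·(T₄·T₅))): 3×30 by 30×29 → 3×29, cost 3·30·29 = 2610; cumulative 47096; (T₁·(T₂·(T₃·(T₄·T₅)))): 23×3 by 3×29 → 23×29, cost 23·3·29 = 2001; cumulative 49097. Total 49097.
Order (2) = (T₁·(T₂·((T₃·T₄)·T₅))): (T₃·T₄): 30×26 by 26×29 → 30×29, cost 30·26·29 = 22620; ((T₃·T₄)·T₅): 30×29 by 29×29 → 30×29, cost 30·29·29 = 25230; cumulative 47850; (T₂·((T₃·T₄)·T₅)): 3×30 by 30×29 → 3×29, cost 3·30·29 = 2610; cumulative 50460; (T₁·(T₂·((T₃·T₄)·T₅))): 23×3 by 3×29 → 23×29, cost 23·3·29 = 2001; cumulative 52461. Total 52461.
Difference: |49097 − 52461| = 3364.

3364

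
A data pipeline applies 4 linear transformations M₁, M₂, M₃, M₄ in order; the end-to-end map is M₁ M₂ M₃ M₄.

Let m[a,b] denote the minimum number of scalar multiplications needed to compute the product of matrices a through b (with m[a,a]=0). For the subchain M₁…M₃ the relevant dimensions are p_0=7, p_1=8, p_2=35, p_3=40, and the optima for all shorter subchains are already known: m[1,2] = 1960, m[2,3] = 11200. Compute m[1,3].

m[1,3] = min over k∈[1,2] of m[1,k]+m[k+1,3]+p_{0}·p_k·p_{3}.
k=1: 0 + 11200 + 7·8·40 = 13440; k=2: 1960 + 0 + 7·35·40 = 11760.
Minimum: 11760 at k=2.

11760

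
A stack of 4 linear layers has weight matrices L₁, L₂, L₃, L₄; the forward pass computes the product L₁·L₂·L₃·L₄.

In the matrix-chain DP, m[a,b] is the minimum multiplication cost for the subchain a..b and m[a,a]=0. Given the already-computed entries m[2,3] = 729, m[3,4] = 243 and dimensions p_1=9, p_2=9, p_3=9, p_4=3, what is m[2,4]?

m[2,4] = min over k∈[2,3] of m[2,k]+m[k+1,4]+p_{1}·p_k·p_{4}.
k=2: 0 + 243 + 9·9·3 = 486; k=3: 729 + 0 + 9·9·3 = 972.
Minimum: 486 at k=2.

486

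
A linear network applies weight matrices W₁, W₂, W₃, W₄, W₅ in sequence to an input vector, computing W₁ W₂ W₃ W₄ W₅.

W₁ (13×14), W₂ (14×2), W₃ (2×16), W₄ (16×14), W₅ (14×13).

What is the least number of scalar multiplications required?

1514

Adjacent pairs: W₁W₂ = 13·14·2 = 364; W₂W₃ = 14·2·16 = 448; W₃W₄ = 2·16·14 = 448; W₄W₅ = 16·14·13 = 2912.
Length 3: W₁..W₃: k=1: 0+448+13·14·16=3360; k=2: 364+0+13·2·16=780 → min 780 | W₂..W₄: k=2: 0+448+14·2·14=840; k=3: 448+0+14·16·14=3584 → min 840 | W₃..W₅: k=3: 0+2912+2·16·13=3328; k=4: 448+0+2·14·13=812 → min 812.
Length 4: W₁..W₄: k=1: 0+840+13·14·14=3388; k=2: 364+448+13·2·14=1176; k=3: 780+0+13·16·14=3692 → min 1176 | W₂..W₅: k=2: 0+812+14·2·13=1176; k=3: 448+2912+14·16·13=6272; k=4: 840+0+14·14·13=3388 → min 1176.
Length 5: W₁..W₅: k=1: 0+1176+13·14·13=3542; k=2: 364+812+13·2·13=1514; k=3: 780+2912+13·16·13=6396; k=4: 1176+0+13·14·13=3542 → min 1514.
Optimal order: ((W₁ W₂) ((W₃ W₄) W₅)) with cost 1514.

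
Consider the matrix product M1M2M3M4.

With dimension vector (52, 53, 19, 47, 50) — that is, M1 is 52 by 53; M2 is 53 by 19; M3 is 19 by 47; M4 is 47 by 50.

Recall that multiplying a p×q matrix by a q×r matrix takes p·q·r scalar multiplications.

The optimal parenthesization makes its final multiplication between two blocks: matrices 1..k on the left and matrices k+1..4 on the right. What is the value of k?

2

Adjacent pairs: M1M2 = 52·53·19 = 52364; M2M3 = 53·19·47 = 47329; M3M4 = 19·47·50 = 44650.
Length 3: M1..M3: k=1: 0+47329+52·53·47=176861; k=2: 52364+0+52·19·47=98800 → min 98800 | M2..M4: k=2: 0+44650+53·19·50=95000; k=3: 47329+0+53·47·50=171879 → min 95000.
Top-level splits: k=1: (M1..M1)·(M2..M4) → 0+95000+52·53·50 = 232800; k=2: (M1..M2)·(M3..M4) → 52364+44650+52·19·50 = 146414; k=3: (M1..M3)·(M4..M4) → 98800+0+52·47·50 = 221000.
Best split is after M2, i.e. k = 2.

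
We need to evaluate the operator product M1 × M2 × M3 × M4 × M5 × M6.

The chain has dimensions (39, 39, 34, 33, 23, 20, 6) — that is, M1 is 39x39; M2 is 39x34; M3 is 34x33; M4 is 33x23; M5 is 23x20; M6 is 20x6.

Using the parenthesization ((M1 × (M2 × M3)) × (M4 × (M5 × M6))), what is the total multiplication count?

(M2 × M3): 39×34 by 34×33 → 39×33, cost 39·34·33 = 43758
(M1 × (M2 × M3)): 39×39 by 39×33 → 39×33, cost 39·39·33 = 50193; cumulative 93951
(M5 × M6): 23×20 by 20×6 → 23×6, cost 23·20·6 = 2760
(M4 × (M5 × M6)): 33×23 by 23×6 → 33×6, cost 33·23·6 = 4554; cumulative 7314
((M1 × (M2 × M3)) × (M4 × (M5 × M6))): 39×33 by 33×6 → 39×6, cost 39·33·6 = 7722; cumulative 108987
Total: 108987 scalar multiplications.

108987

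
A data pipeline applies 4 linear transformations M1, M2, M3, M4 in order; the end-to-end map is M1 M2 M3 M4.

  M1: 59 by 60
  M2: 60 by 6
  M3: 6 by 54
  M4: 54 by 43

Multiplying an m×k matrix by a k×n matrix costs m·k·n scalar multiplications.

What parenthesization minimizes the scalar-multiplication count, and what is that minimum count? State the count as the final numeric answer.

50394

Adjacent pairs: M1M2 = 59·60·6 = 21240; M2M3 = 60·6·54 = 19440; M3M4 = 6·54·43 = 13932.
Length 3: M1..M3: k=1: 0+19440+59·60·54=210600; k=2: 21240+0+59·6·54=40356 → min 40356 | M2..M4: k=2: 0+13932+60·6·43=29412; k=3: 19440+0+60·54·43=158760 → min 29412.
Length 4: M1..M4: k=1: 0+29412+59·60·43=181632; k=2: 21240+13932+59·6·43=50394; k=3: 40356+0+59·54·43=177354 → min 50394.
Optimal parenthesization: ((M1 M2) (M3 M4)) with cost 50394.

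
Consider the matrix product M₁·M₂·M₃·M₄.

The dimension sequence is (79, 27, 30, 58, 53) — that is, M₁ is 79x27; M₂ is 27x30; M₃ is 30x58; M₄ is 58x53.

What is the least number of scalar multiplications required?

243027

Adjacent pairs: M₁M₂ = 79·27·30 = 63990; M₂M₃ = 27·30·58 = 46980; M₃M₄ = 30·58·53 = 92220.
Length 3: M₁..M₃: k=1: 0+46980+79·27·58=170694; k=2: 63990+0+79·30·58=201450 → min 170694 | M₂..M₄: k=2: 0+92220+27·30·53=135150; k=3: 46980+0+27·58·53=129978 → min 129978.
Length 4: M₁..M₄: k=1: 0+129978+79·27·53=243027; k=2: 63990+92220+79·30·53=281820; k=3: 170694+0+79·58·53=413540 → min 243027.
Optimal order: (M₁·((M₂·M₃)·M₄)) with cost 243027.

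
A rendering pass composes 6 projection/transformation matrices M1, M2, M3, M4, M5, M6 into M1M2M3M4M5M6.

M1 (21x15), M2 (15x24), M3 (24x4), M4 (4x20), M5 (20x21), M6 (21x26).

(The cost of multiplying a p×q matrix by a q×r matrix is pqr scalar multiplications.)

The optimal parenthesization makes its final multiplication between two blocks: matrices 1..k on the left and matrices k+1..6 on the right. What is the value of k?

3

Adjacent pairs: M1M2 = 21·15·24 = 7560; M2M3 = 15·24·4 = 1440; M3M4 = 24·4·20 = 1920; M4M5 = 4·20·21 = 1680; M5M6 = 20·21·26 = 10920.
Length 3: M1..M3: k=1: 0+1440+21·15·4=2700; k=2: 7560+0+21·24·4=9576 → min 2700 | M2..M4: k=2: 0+1920+15·24·20=9120; k=3: 1440+0+15·4·20=2640 → min 2640 | M3..M5: k=3: 0+1680+24·4·21=3696; k=4: 1920+0+24·20·21=12000 → min 3696 | M4..M6: k=4: 0+10920+4·20·26=13000; k=5: 1680+0+4·21·26=3864 → min 3864.
Length 4: M1..M4: k=1: 0+2640+21·15·20=8940; k=2: 7560+1920+21·24·20=19560; k=3: 2700+0+21·4·20=4380 → min 4380 | M2..M5: k=2: 0+3696+15·24·21=11256; k=3: 1440+1680+15·4·21=4380; k=4: 2640+0+15·20·21=8940 → min 4380 | M3..M6: k=3: 0+3864+24·4·26=6360; k=4: 1920+10920+24·20·26=25320; k=5: 3696+0+24·21·26=16800 → min 6360.
Length 5: M1..M5: k=1: 0+4380+21·15·21=10995; k=2: 7560+3696+21·24·21=21840; k=3: 2700+1680+21·4·21=6144; k=4: 4380+0+21·20·21=13200 → min 6144 | M2..M6: k=2: 0+6360+15·24·26=15720; k=3: 1440+3864+15·4·26=6864; k=4: 2640+10920+15·20·26=21360; k=5: 4380+0+15·21·26=12570 → min 6864.
Top-level splits: k=1: (M1..M1)·(M2..M6) → 0+6864+21·15·26 = 15054; k=2: (M1..M2)·(M3..M6) → 7560+6360+21·24·26 = 27024; k=3: (M1..M3)·(M4..M6) → 2700+3864+21·4·26 = 8748; k=4: (M1..M4)·(M5..M6) → 4380+10920+21·20·26 = 26220; k=5: (M1..M5)·(M6..M6) → 6144+0+21·21·26 = 17610.
Best split is after M3, i.e. k = 3.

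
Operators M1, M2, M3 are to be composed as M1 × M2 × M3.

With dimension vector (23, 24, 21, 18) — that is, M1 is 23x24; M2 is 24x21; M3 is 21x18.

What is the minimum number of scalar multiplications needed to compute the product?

Order (M1 × (M2 × M3)): (M2 × M3): 24×21 by 21×18 → 24×18, cost 24·21·18 = 9072; (M1 × (M2 × M3)): 23×24 by 24×18 → 23×18, cost 23·24·18 = 9936; cumulative 19008. Total 19008.
Order ((M1 × M2) × M3): (M1 × M2): 23×24 by 24×21 → 23×21, cost 23·24·21 = 11592; ((M1 × M2) × M3): 23×21 by 21×18 → 23×18, cost 23·21·18 = 8694; cumulative 20286. Total 20286.
Minimum: 19008.

19008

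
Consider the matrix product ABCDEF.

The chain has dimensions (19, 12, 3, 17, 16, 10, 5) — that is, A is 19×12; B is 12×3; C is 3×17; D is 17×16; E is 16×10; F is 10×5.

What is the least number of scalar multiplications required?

2415

Adjacent pairs: AB = 19·12·3 = 684; BC = 12·3·17 = 612; CD = 3·17·16 = 816; DE = 17·16·10 = 2720; EF = 16·10·5 = 800.
Length 3: A..C: k=1: 0+612+19·12·17=4488; k=2: 684+0+19·3·17=1653 → min 1653 | B..D: k=2: 0+816+12·3·16=1392; k=3: 612+0+12·17·16=3876 → min 1392 | C..E: k=3: 0+2720+3·17·10=3230; k=4: 816+0+3·16·10=1296 → min 1296 | D..F: k=4: 0+800+17·16·5=2160; k=5: 2720+0+17·10·5=3570 → min 2160.
Length 4: A..D: k=1: 0+1392+19·12·16=5040; k=2: 684+816+19·3·16=2412; k=3: 1653+0+19·17·16=6821 → min 2412 | B..E: k=2: 0+1296+12·3·10=1656; k=3: 612+2720+12·17·10=5372; k=4: 1392+0+12·16·10=3312 → min 1656 | C..F: k=3: 0+2160+3·17·5=2415; k=4: 816+800+3·16·5=1856; k=5: 1296+0+3·10·5=1446 → min 1446.
Length 5: A..E: k=1: 0+1656+19·12·10=3936; k=2: 684+1296+19·3·10=2550; k=3: 1653+2720+19·17·10=7603; k=4: 2412+0+19·16·10=5452 → min 2550 | B..F: k=2: 0+1446+12·3·5=1626; k=3: 612+2160+12·17·5=3792; k=4: 1392+800+12·16·5=3152; k=5: 1656+0+12·10·5=2256 → min 1626.
Length 6: A..F: k=1: 0+1626+19·12·5=2766; k=2: 684+1446+19·3·5=2415; k=3: 1653+2160+19·17·5=5428; k=4: 2412+800+19·16·5=4732; k=5: 2550+0+19·10·5=3500 → min 2415.
Optimal order: ((AB)(((CD)E)F)) with cost 2415.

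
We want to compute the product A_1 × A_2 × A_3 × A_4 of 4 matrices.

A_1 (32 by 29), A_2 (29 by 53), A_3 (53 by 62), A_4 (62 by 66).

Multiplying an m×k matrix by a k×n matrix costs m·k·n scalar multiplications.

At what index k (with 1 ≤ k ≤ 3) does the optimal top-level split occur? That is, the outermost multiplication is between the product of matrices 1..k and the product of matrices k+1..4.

Adjacent pairs: A_1A_2 = 32·29·53 = 49184; A_2A_3 = 29·53·62 = 95294; A_3A_4 = 53·62·66 = 216876.
Length 3: A_1..A_3: k=1: 0+95294+32·29·62=152830; k=2: 49184+0+32·53·62=154336 → min 152830 | A_2..A_4: k=2: 0+216876+29·53·66=318318; k=3: 95294+0+29·62·66=213962 → min 213962.
Top-level splits: k=1: (A_1..A_1)·(A_2..A_4) → 0+213962+32·29·66 = 275210; k=2: (A_1..A_2)·(A_3..A_4) → 49184+216876+32·53·66 = 377996; k=3: (A_1..A_3)·(A_4..A_4) → 152830+0+32·62·66 = 283774.
Best split is after A_1, i.e. k = 1.

1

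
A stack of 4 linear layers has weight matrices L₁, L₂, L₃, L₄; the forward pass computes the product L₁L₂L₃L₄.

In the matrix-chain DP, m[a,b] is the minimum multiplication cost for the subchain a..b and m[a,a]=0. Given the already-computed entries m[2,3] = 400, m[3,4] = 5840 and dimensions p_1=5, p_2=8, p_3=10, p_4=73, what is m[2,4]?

4050

m[2,4] = min over k∈[2,3] of m[2,k]+m[k+1,4]+p_{1}·p_k·p_{4}.
k=2: 0 + 5840 + 5·8·73 = 8760; k=3: 400 + 0 + 5·10·73 = 4050.
Minimum: 4050 at k=3.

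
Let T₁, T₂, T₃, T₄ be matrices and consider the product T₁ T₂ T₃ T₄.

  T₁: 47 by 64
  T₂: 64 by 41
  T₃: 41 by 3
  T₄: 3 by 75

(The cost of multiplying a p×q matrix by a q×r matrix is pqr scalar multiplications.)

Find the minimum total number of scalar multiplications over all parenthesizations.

Adjacent pairs: T₁T₂ = 47·64·41 = 123328; T₂T₃ = 64·41·3 = 7872; T₃T₄ = 41·3·75 = 9225.
Length 3: T₁..T₃: k=1: 0+7872+47·64·3=16896; k=2: 123328+0+47·41·3=129109 → min 16896 | T₂..T₄: k=2: 0+9225+64·41·75=206025; k=3: 7872+0+64·3·75=22272 → min 22272.
Length 4: T₁..T₄: k=1: 0+22272+47·64·75=247872; k=2: 123328+9225+47·41·75=277078; k=3: 16896+0+47·3·75=27471 → min 27471.
Optimal order: ((T₁ (T₂ T₃)) T₄) with cost 27471.

27471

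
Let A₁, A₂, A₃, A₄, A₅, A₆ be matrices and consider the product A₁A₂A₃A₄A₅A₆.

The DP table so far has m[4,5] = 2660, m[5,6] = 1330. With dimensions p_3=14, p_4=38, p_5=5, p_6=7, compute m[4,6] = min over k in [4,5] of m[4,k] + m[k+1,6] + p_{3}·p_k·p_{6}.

3150

m[4,6] = min over k∈[4,5] of m[4,k]+m[k+1,6]+p_{3}·p_k·p_{6}.
k=4: 0 + 1330 + 14·38·7 = 5054; k=5: 2660 + 0 + 14·5·7 = 3150.
Minimum: 3150 at k=5.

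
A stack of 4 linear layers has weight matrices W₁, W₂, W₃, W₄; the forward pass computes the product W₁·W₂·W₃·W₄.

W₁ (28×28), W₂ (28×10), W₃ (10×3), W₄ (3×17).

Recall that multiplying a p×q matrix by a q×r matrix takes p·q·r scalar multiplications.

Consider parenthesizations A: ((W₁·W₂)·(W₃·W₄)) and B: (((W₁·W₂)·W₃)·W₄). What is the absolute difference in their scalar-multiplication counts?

3002

Order A = ((W₁·W₂)·(W₃·W₄)): (W₁·W₂): 28×28 by 28×10 → 28×10, cost 28·28·10 = 7840; (W₃·W₄): 10×3 by 3×17 → 10×17, cost 10·3·17 = 510; ((W₁·W₂)·(W₃·W₄)): 28×10 by 10×17 → 28×17, cost 28·10·17 = 4760; cumulative 13110. Total 13110.
Order B = (((W₁·W₂)·W₃)·W₄): (W₁·W₂): 28×28 by 28×10 → 28×10, cost 28·28·10 = 7840; ((W₁·W₂)·W₃): 28×10 by 10×3 → 28×3, cost 28·10·3 = 840; cumulative 8680; (((W₁·W₂)·W₃)·W₄): 28×3 by 3×17 → 28×17, cost 28·3·17 = 1428; cumulative 10108. Total 10108.
Difference: |13110 − 10108| = 3002.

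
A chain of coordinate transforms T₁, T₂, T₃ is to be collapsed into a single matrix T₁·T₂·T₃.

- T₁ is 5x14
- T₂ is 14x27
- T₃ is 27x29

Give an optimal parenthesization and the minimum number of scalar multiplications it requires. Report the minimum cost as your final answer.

(T₁·(T₂·T₃)): cost 12992.
((T₁·T₂)·T₃): cost 5805.
Optimal: ((T₁·T₂)·T₃) with cost 5805.

5805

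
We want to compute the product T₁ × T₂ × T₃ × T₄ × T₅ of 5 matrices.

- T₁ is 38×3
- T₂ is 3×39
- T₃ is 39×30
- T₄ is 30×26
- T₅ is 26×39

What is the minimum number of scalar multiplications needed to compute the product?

Adjacent pairs: T₁T₂ = 38·3·39 = 4446; T₂T₃ = 3·39·30 = 3510; T₃T₄ = 39·30·26 = 30420; T₄T₅ = 30·26·39 = 30420.
Length 3: T₁..T₃: k=1: 0+3510+38·3·30=6930; k=2: 4446+0+38·39·30=48906 → min 6930 | T₂..T₄: k=2: 0+30420+3·39·26=33462; k=3: 3510+0+3·30·26=5850 → min 5850 | T₃..T₅: k=3: 0+30420+39·30·39=76050; k=4: 30420+0+39·26·39=69966 → min 69966.
Length 4: T₁..T₄: k=1: 0+5850+38·3·26=8814; k=2: 4446+30420+38·39·26=73398; k=3: 6930+0+38·30·26=36570 → min 8814 | T₂..T₅: k=2: 0+69966+3·39·39=74529; k=3: 3510+30420+3·30·39=37440; k=4: 5850+0+3·26·39=8892 → min 8892.
Length 5: T₁..T₅: k=1: 0+8892+38·3·39=13338; k=2: 4446+69966+38·39·39=132210; k=3: 6930+30420+38·30·39=81810; k=4: 8814+0+38·26·39=47346 → min 13338.
Optimal order: (T₁ × (((T₂ × T₃) × T₄) × T₅)) with cost 13338.

13338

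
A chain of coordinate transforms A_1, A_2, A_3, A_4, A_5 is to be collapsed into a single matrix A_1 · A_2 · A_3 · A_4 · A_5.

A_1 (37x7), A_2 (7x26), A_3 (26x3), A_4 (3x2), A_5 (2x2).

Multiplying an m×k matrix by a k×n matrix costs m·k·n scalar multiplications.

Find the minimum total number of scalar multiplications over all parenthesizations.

Adjacent pairs: A_1A_2 = 37·7·26 = 6734; A_2A_3 = 7·26·3 = 546; A_3A_4 = 26·3·2 = 156; A_4A_5 = 3·2·2 = 12.
Length 3: A_1..A_3: k=1: 0+546+37·7·3=1323; k=2: 6734+0+37·26·3=9620 → min 1323 | A_2..A_4: k=2: 0+156+7·26·2=520; k=3: 546+0+7·3·2=588 → min 520 | A_3..A_5: k=3: 0+12+26·3·2=168; k=4: 156+0+26·2·2=260 → min 168.
Length 4: A_1..A_4: k=1: 0+520+37·7·2=1038; k=2: 6734+156+37·26·2=8814; k=3: 1323+0+37·3·2=1545 → min 1038 | A_2..A_5: k=2: 0+168+7·26·2=532; k=3: 546+12+7·3·2=600; k=4: 520+0+7·2·2=548 → min 532.
Length 5: A_1..A_5: k=1: 0+532+37·7·2=1050; k=2: 6734+168+37·26·2=8826; k=3: 1323+12+37·3·2=1557; k=4: 1038+0+37·2·2=1186 → min 1050.
Optimal order: (A_1 · (A_2 · (A_3 · (A_4 · A_5)))) with cost 1050.

1050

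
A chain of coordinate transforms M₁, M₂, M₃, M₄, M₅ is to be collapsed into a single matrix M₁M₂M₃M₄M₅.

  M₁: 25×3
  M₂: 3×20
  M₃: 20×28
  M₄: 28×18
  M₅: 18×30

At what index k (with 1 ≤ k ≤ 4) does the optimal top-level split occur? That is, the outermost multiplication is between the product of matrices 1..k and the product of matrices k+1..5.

Adjacent pairs: M₁M₂ = 25·3·20 = 1500; M₂M₃ = 3·20·28 = 1680; M₃M₄ = 20·28·18 = 10080; M₄M₅ = 28·18·30 = 15120.
Length 3: M₁..M₃: k=1: 0+1680+25·3·28=3780; k=2: 1500+0+25·20·28=15500 → min 3780 | M₂..M₄: k=2: 0+10080+3·20·18=11160; k=3: 1680+0+3·28·18=3192 → min 3192 | M₃..M₅: k=3: 0+15120+20·28·30=31920; k=4: 10080+0+20·18·30=20880 → min 20880.
Length 4: M₁..M₄: k=1: 0+3192+25·3·18=4542; k=2: 1500+10080+25·20·18=20580; k=3: 3780+0+25·28·18=16380 → min 4542 | M₂..M₅: k=2: 0+20880+3·20·30=22680; k=3: 1680+15120+3·28·30=19320; k=4: 3192+0+3·18·30=4812 → min 4812.
Top-level splits: k=1: (M₁..M₁)·(M₂..M₅) → 0+4812+25·3·30 = 7062; k=2: (M₁..M₂)·(M₃..M₅) → 1500+20880+25·20·30 = 37380; k=3: (M₁..M₃)·(M₄..M₅) → 3780+15120+25·28·30 = 39900; k=4: (M₁..M₄)·(M₅..M₅) → 4542+0+25·18·30 = 18042.
Best split is after M₁, i.e. k = 1.

1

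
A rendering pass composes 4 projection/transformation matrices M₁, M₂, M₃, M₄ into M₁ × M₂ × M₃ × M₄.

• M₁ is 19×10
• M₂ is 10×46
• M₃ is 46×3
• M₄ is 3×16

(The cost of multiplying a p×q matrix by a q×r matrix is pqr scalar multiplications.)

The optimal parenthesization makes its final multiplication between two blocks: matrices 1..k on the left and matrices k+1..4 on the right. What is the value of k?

3

Adjacent pairs: M₁M₂ = 19·10·46 = 8740; M₂M₃ = 10·46·3 = 1380; M₃M₄ = 46·3·16 = 2208.
Length 3: M₁..M₃: k=1: 0+1380+19·10·3=1950; k=2: 8740+0+19·46·3=11362 → min 1950 | M₂..M₄: k=2: 0+2208+10·46·16=9568; k=3: 1380+0+10·3·16=1860 → min 1860.
Top-level splits: k=1: (M₁..M₁)·(M₂..M₄) → 0+1860+19·10·16 = 4900; k=2: (M₁..M₂)·(M₃..M₄) → 8740+2208+19·46·16 = 24932; k=3: (M₁..M₃)·(M₄..M₄) → 1950+0+19·3·16 = 2862.
Best split is after M₃, i.e. k = 3.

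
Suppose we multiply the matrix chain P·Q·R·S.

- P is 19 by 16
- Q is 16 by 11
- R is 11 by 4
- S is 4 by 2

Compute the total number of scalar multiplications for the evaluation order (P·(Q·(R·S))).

1048

(R·S): 11×4 by 4×2 → 11×2, cost 11·4·2 = 88
(Q·(R·S)): 16×11 by 11×2 → 16×2, cost 16·11·2 = 352; cumulative 440
(P·(Q·(R·S))): 19×16 by 16×2 → 19×2, cost 19·16·2 = 608; cumulative 1048
Total: 1048 scalar multiplications.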